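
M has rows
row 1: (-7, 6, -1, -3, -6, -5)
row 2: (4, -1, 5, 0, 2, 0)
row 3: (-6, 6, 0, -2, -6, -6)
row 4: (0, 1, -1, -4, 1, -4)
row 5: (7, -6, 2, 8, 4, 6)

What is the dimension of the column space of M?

Row reduce to echelon form.
R2 ← R2 + (4/7)·R1: [0, 17/7, 31/7, -12/7, -10/7, -20/7]
R3 ← R3 − (6/7)·R1: [0, 6/7, 6/7, 4/7, -6/7, -12/7]
R5 ← R5 + R1: [0, 0, 1, 5, -2, 1]
R3 ← R3 − (6/17)·R2: [0, 0, -12/17, 20/17, -6/17, -12/17]
R4 ← R4 − (7/17)·R2: [0, 0, -48/17, -56/17, 27/17, -48/17]
R4 ← R4 − (4)·R3: [0, 0, 0, -8, 3, 0]
R5 ← R5 + (17/12)·R3: [0, 0, 0, 20/3, -5/2, 0]
R5 ← R5 + (5/6)·R4: [0, 0, 0, 0, 0, 0]
Echelon form has 4 nonzero rows, so rank(M) = 4.
The column space has dimension equal to the rank: 4.

4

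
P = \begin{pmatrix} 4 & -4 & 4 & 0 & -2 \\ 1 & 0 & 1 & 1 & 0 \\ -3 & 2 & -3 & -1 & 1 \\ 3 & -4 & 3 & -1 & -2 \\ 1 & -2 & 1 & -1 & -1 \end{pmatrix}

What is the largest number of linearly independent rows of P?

Row reduce to echelon form.
R2 ← R2 − (1/4)·R1: [0, 1, 0, 1, 1/2]
R3 ← R3 + (3/4)·R1: [0, -1, 0, -1, -1/2]
R4 ← R4 − (3/4)·R1: [0, -1, 0, -1, -1/2]
R5 ← R5 − (1/4)·R1: [0, -1, 0, -1, -1/2]
R3 ← R3 + R2: [0, 0, 0, 0, 0]
R4 ← R4 + R2: [0, 0, 0, 0, 0]
R5 ← R5 + R2: [0, 0, 0, 0, 0]
Echelon form has 2 nonzero rows, so rank(P) = 2.
The rank gives the maximum number of linearly independent rows: 2.

2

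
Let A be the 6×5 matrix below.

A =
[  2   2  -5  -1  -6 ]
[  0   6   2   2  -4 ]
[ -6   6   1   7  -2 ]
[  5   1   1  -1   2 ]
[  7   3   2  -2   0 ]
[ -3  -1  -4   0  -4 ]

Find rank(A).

Row reduce to echelon form.
R3 ← R3 + (3)·R1: [0, 12, -14, 4, -20]
R4 ← R4 − (5/2)·R1: [0, -4, 27/2, 3/2, 17]
R5 ← R5 − (7/2)·R1: [0, -4, 39/2, 3/2, 21]
R6 ← R6 + (3/2)·R1: [0, 2, -23/2, -3/2, -13]
R3 ← R3 − (2)·R2: [0, 0, -18, 0, -12]
R4 ← R4 + (2/3)·R2: [0, 0, 89/6, 17/6, 43/3]
R5 ← R5 + (2/3)·R2: [0, 0, 125/6, 17/6, 55/3]
R6 ← R6 − (1/3)·R2: [0, 0, -73/6, -13/6, -35/3]
R4 ← R4 + (89/108)·R3: [0, 0, 0, 17/6, 40/9]
R5 ← R5 + (125/108)·R3: [0, 0, 0, 17/6, 40/9]
R6 ← R6 − (73/108)·R3: [0, 0, 0, -13/6, -32/9]
R5 ← R5 − R4: [0, 0, 0, 0, 0]
R6 ← R6 + (13/17)·R4: [0, 0, 0, 0, -8/51]
Swap R5 ↔ R6
Echelon form has 5 nonzero rows, so rank(A) = 5.

5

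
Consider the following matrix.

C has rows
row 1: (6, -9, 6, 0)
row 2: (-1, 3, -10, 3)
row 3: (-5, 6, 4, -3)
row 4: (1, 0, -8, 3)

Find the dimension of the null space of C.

2

Row reduce to echelon form.
R2 ← R2 + (1/6)·R1: [0, 3/2, -9, 3]
R3 ← R3 + (5/6)·R1: [0, -3/2, 9, -3]
R4 ← R4 − (1/6)·R1: [0, 3/2, -9, 3]
R3 ← R3 + R2: [0, 0, 0, 0]
R4 ← R4 − R2: [0, 0, 0, 0]
2 nonzero rows, so rank(C) = 2.
C has 4 columns; by rank–nullity, nullity = 4 − 2 = 2.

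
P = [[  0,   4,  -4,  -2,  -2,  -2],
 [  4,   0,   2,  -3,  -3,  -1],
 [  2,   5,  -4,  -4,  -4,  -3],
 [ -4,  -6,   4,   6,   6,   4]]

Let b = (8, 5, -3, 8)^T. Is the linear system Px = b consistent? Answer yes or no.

no

Row reduce the augmented matrix [P | b].
Swap R1 ↔ R2
R3 ← R3 − (1/2)·R1: [0, 5, -5, -5/2, -5/2, -5/2, -11/2]
R4 ← R4 + R1: [0, -6, 6, 3, 3, 3, 13]
R3 ← R3 − (5/4)·R2: [0, 0, 0, 0, 0, 0, -31/2]
R4 ← R4 + (3/2)·R2: [0, 0, 0, 0, 0, 0, 25]
R4 ← R4 + (50/31)·R3: [0, 0, 0, 0, 0, 0, 0]
The echelon form has 3 nonzero rows; the last pivot sits in the augmented column, so rank(P) = 2 but rank([P|b]) = 3.
Since the ranks differ, the system is inconsistent.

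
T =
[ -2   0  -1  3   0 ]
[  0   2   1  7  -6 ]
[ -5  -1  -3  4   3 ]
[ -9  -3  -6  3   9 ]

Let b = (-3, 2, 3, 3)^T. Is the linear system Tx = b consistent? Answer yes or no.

Row reduce the augmented matrix [T | b].
R3 ← R3 − (5/2)·R1: [0, -1, -1/2, -7/2, 3, 21/2]
R4 ← R4 − (9/2)·R1: [0, -3, -3/2, -21/2, 9, 33/2]
R3 ← R3 + (1/2)·R2: [0, 0, 0, 0, 0, 23/2]
R4 ← R4 + (3/2)·R2: [0, 0, 0, 0, 0, 39/2]
R4 ← R4 − (39/23)·R3: [0, 0, 0, 0, 0, 0]
The echelon form has 3 nonzero rows; the last pivot sits in the augmented column, so rank(T) = 2 but rank([T|b]) = 3.
Since the ranks differ, the system is inconsistent.

no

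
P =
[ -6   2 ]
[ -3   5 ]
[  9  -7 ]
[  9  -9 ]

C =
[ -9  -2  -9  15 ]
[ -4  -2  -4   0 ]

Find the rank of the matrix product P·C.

2

First compute PC:
[[ 46,   8,  46, -90],
 [  7,  -4,   7, -45],
 [-53,  -4, -53, 135],
 [-45,   0, -45, 135]]
Now row reduce the product.
R2 ← R2 − (7/46)·R1: [0, -120/23, 0, -720/23]
R3 ← R3 + (53/46)·R1: [0, 120/23, 0, 720/23]
R4 ← R4 + (45/46)·R1: [0, 180/23, 0, 1080/23]
R3 ← R3 + R2: [0, 0, 0, 0]
R4 ← R4 + (3/2)·R2: [0, 0, 0, 0]
2 nonzero rows, so rank(PC) = 2.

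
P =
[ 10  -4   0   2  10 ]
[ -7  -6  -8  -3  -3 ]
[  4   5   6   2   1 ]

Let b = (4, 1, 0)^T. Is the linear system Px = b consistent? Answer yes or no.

no

Row reduce the augmented matrix [P | b].
R2 ← R2 + (7/10)·R1: [0, -44/5, -8, -8/5, 4, 19/5]
R3 ← R3 − (2/5)·R1: [0, 33/5, 6, 6/5, -3, -8/5]
R3 ← R3 + (3/4)·R2: [0, 0, 0, 0, 0, 5/4]
The echelon form has 3 nonzero rows; the last pivot sits in the augmented column, so rank(P) = 2 but rank([P|b]) = 3.
Since the ranks differ, the system is inconsistent.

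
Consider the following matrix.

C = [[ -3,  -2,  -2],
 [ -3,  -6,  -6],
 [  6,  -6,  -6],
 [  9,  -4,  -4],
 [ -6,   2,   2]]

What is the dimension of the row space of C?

2

Row reduce to echelon form.
R2 ← R2 − R1: [0, -4, -4]
R3 ← R3 + (2)·R1: [0, -10, -10]
R4 ← R4 + (3)·R1: [0, -10, -10]
R5 ← R5 − (2)·R1: [0, 6, 6]
R3 ← R3 − (5/2)·R2: [0, 0, 0]
R4 ← R4 − (5/2)·R2: [0, 0, 0]
R5 ← R5 + (3/2)·R2: [0, 0, 0]
Echelon form has 2 nonzero rows, so rank(C) = 2.
The row space has dimension equal to the rank: 2.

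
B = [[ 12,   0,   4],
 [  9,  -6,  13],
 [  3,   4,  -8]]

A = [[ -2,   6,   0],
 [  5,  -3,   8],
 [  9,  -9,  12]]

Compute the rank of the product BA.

2

First compute BA:
[[ 12,  36,  48],
 [ 69, -45, 108],
 [-58,  78, -64]]
Now row reduce the product.
R2 ← R2 − (23/4)·R1: [0, -252, -168]
R3 ← R3 + (29/6)·R1: [0, 252, 168]
R3 ← R3 + R2: [0, 0, 0]
2 nonzero rows, so rank(BA) = 2.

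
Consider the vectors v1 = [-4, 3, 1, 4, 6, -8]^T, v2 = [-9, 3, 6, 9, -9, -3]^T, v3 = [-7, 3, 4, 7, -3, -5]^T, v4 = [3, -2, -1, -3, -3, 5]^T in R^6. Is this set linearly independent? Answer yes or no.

Form the matrix with these vectors as rows and row reduce.
R2 ← R2 − (9/4)·R1: [0, -15/4, 15/4, 0, -45/2, 15]
R3 ← R3 − (7/4)·R1: [0, -9/4, 9/4, 0, -27/2, 9]
R4 ← R4 + (3/4)·R1: [0, 1/4, -1/4, 0, 3/2, -1]
R3 ← R3 − (3/5)·R2: [0, 0, 0, 0, 0, 0]
R4 ← R4 + (1/15)·R2: [0, 0, 0, 0, 0, 0]
2 nonzero rows, so the 4 vectors span a space of dimension 2.
Since 2 < 4, the vectors are linearly dependent.

no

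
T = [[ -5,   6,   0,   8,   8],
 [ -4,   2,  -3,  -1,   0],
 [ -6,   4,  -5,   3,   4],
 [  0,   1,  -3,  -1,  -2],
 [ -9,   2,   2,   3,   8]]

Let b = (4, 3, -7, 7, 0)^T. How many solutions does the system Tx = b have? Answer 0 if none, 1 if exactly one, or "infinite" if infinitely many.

Row reduce the augmented matrix [T | b].
R2 ← R2 − (4/5)·R1: [0, -14/5, -3, -37/5, -32/5, -1/5]
R3 ← R3 − (6/5)·R1: [0, -16/5, -5, -33/5, -28/5, -59/5]
R5 ← R5 − (9/5)·R1: [0, -44/5, 2, -57/5, -32/5, -36/5]
R3 ← R3 − (8/7)·R2: [0, 0, -11/7, 13/7, 12/7, -81/7]
R4 ← R4 + (5/14)·R2: [0, 0, -57/14, -51/14, -30/7, 97/14]
R5 ← R5 − (22/7)·R2: [0, 0, 80/7, 83/7, 96/7, -46/7]
R4 ← R4 − (57/22)·R3: [0, 0, 0, -93/11, -96/11, 406/11]
R5 ← R5 + (80/11)·R3: [0, 0, 0, 279/11, 288/11, -998/11]
R5 ← R5 + (3)·R4: [0, 0, 0, 0, 0, 20]
The echelon form has 5 nonzero rows; the last pivot sits in the augmented column, so rank(T) = 4 but rank([T|b]) = 5.
Since the ranks differ, the system is inconsistent.
It has no solutions.

0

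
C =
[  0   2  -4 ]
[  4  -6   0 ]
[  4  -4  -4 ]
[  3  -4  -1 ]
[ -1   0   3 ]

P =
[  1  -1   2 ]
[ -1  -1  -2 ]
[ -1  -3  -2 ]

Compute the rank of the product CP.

2

First compute CP:
[[  2,  10,   4],
 [ 10,   2,  20],
 [ 12,  12,  24],
 [  8,   4,  16],
 [ -4,  -8,  -8]]
Now row reduce the product.
R2 ← R2 − (5)·R1: [0, -48, 0]
R3 ← R3 − (6)·R1: [0, -48, 0]
R4 ← R4 − (4)·R1: [0, -36, 0]
R5 ← R5 + (2)·R1: [0, 12, 0]
R3 ← R3 − R2: [0, 0, 0]
R4 ← R4 − (3/4)·R2: [0, 0, 0]
R5 ← R5 + (1/4)·R2: [0, 0, 0]
2 nonzero rows, so rank(CP) = 2.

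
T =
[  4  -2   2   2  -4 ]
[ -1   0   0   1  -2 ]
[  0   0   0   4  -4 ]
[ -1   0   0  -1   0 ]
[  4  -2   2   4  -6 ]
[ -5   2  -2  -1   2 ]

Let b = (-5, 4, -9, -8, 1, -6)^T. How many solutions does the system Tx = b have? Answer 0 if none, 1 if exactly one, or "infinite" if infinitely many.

Row reduce the augmented matrix [T | b].
R2 ← R2 + (1/4)·R1: [0, -1/2, 1/2, 3/2, -3, 11/4]
R4 ← R4 + (1/4)·R1: [0, -1/2, 1/2, -1/2, -1, -37/4]
R5 ← R5 − R1: [0, 0, 0, 2, -2, 6]
R6 ← R6 + (5/4)·R1: [0, -1/2, 1/2, 3/2, -3, -49/4]
R4 ← R4 − R2: [0, 0, 0, -2, 2, -12]
R6 ← R6 − R2: [0, 0, 0, 0, 0, -15]
R4 ← R4 + (1/2)·R3: [0, 0, 0, 0, 0, -33/2]
R5 ← R5 − (1/2)·R3: [0, 0, 0, 0, 0, 21/2]
R5 ← R5 + (7/11)·R4: [0, 0, 0, 0, 0, 0]
R6 ← R6 − (10/11)·R4: [0, 0, 0, 0, 0, 0]
The echelon form has 4 nonzero rows; the last pivot sits in the augmented column, so rank(T) = 3 but rank([T|b]) = 4.
Since the ranks differ, the system is inconsistent.
It has no solutions.

0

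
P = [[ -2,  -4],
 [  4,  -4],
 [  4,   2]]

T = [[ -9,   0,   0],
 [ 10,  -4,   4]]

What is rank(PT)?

First compute PT:
[[-22,  16, -16],
 [-76,  16, -16],
 [-16,  -8,   8]]
Now row reduce the product.
R2 ← R2 − (38/11)·R1: [0, -432/11, 432/11]
R3 ← R3 − (8/11)·R1: [0, -216/11, 216/11]
R3 ← R3 − (1/2)·R2: [0, 0, 0]
2 nonzero rows, so rank(PT) = 2.

2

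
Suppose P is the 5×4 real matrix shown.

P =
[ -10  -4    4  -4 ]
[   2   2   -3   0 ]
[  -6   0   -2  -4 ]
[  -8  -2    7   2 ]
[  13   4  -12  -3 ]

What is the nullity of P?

1

Row reduce to echelon form.
R2 ← R2 + (1/5)·R1: [0, 6/5, -11/5, -4/5]
R3 ← R3 − (3/5)·R1: [0, 12/5, -22/5, -8/5]
R4 ← R4 − (4/5)·R1: [0, 6/5, 19/5, 26/5]
R5 ← R5 + (13/10)·R1: [0, -6/5, -34/5, -41/5]
R3 ← R3 − (2)·R2: [0, 0, 0, 0]
R4 ← R4 − R2: [0, 0, 6, 6]
R5 ← R5 + R2: [0, 0, -9, -9]
Swap R3 ↔ R4
R5 ← R5 + (3/2)·R3: [0, 0, 0, 0]
3 nonzero rows, so rank(P) = 3.
P has 4 columns; by rank–nullity, nullity = 4 − 3 = 1.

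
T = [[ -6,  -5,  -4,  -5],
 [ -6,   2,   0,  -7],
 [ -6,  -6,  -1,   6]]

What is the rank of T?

3

Row reduce to echelon form.
R2 ← R2 − R1: [0, 7, 4, -2]
R3 ← R3 − R1: [0, -1, 3, 11]
R3 ← R3 + (1/7)·R2: [0, 0, 25/7, 75/7]
Echelon form has 3 nonzero rows, so rank(T) = 3.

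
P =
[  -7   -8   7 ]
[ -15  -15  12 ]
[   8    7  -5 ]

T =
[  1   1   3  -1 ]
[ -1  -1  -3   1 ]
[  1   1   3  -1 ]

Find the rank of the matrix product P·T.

First compute PT:
[[  8,   8,  24,  -8],
 [ 12,  12,  36, -12],
 [ -4,  -4, -12,   4]]
Now row reduce the product.
R2 ← R2 − (3/2)·R1: [0, 0, 0, 0]
R3 ← R3 + (1/2)·R1: [0, 0, 0, 0]
1 nonzero row, so rank(PT) = 1.

1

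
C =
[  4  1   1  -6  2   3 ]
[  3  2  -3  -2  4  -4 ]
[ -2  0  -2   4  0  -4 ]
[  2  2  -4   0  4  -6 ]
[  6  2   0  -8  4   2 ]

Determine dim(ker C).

Row reduce to echelon form.
R2 ← R2 − (3/4)·R1: [0, 5/4, -15/4, 5/2, 5/2, -25/4]
R3 ← R3 + (1/2)·R1: [0, 1/2, -3/2, 1, 1, -5/2]
R4 ← R4 − (1/2)·R1: [0, 3/2, -9/2, 3, 3, -15/2]
R5 ← R5 − (3/2)·R1: [0, 1/2, -3/2, 1, 1, -5/2]
R3 ← R3 − (2/5)·R2: [0, 0, 0, 0, 0, 0]
R4 ← R4 − (6/5)·R2: [0, 0, 0, 0, 0, 0]
R5 ← R5 − (2/5)·R2: [0, 0, 0, 0, 0, 0]
2 nonzero rows, so rank(C) = 2.
C has 6 columns; by rank–nullity, nullity = 6 − 2 = 4.

4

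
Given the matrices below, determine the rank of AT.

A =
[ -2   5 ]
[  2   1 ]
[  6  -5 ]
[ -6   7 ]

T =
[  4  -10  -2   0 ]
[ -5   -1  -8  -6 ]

2

First compute AT:
[[-33,  15, -36, -30],
 [  3, -21, -12,  -6],
 [ 49, -55,  28,  30],
 [-59,  53, -44, -42]]
Now row reduce the product.
R2 ← R2 + (1/11)·R1: [0, -216/11, -168/11, -96/11]
R3 ← R3 + (49/33)·R1: [0, -360/11, -280/11, -160/11]
R4 ← R4 − (59/33)·R1: [0, 288/11, 224/11, 128/11]
R3 ← R3 − (5/3)·R2: [0, 0, 0, 0]
R4 ← R4 + (4/3)·R2: [0, 0, 0, 0]
2 nonzero rows, so rank(AT) = 2.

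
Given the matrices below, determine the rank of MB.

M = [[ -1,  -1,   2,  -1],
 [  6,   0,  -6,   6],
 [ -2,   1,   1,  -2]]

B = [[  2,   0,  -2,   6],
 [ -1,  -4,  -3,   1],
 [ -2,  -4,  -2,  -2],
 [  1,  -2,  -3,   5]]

2

First compute MB:
[[ -6,  -2,   4, -16],
 [ 30,  12, -18,  78],
 [ -9,  -4,   5, -23]]
Now row reduce the product.
R2 ← R2 + (5)·R1: [0, 2, 2, -2]
R3 ← R3 − (3/2)·R1: [0, -1, -1, 1]
R3 ← R3 + (1/2)·R2: [0, 0, 0, 0]
2 nonzero rows, so rank(MB) = 2.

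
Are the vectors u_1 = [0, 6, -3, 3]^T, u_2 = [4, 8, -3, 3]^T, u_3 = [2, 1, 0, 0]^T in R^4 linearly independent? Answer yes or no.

no

Form the matrix with these vectors as rows and row reduce.
Swap R1 ↔ R2
R3 ← R3 − (1/2)·R1: [0, -3, 3/2, -3/2]
R3 ← R3 + (1/2)·R2: [0, 0, 0, 0]
2 nonzero rows, so the 3 vectors span a space of dimension 2.
Since 2 < 3, the vectors are linearly dependent.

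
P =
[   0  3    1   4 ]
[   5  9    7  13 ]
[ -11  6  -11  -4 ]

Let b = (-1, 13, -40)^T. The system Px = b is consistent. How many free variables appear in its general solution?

1

Row reduce the augmented matrix [P | b].
Swap R1 ↔ R2
R3 ← R3 + (11/5)·R1: [0, 129/5, 22/5, 123/5, -57/5]
R3 ← R3 − (43/5)·R2: [0, 0, -21/5, -49/5, -14/5]
The echelon form has 3 nonzero rows, and every pivot lies in the first 4 columns, so rank(P) = rank([P|b]) = 3.
The system is consistent.
Free variables = (unknowns) − (rank) = 4 − 3 = 1.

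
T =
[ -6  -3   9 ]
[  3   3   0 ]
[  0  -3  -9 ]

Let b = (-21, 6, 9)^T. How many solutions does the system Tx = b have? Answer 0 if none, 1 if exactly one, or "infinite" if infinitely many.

infinite

Row reduce the augmented matrix [T | b].
R2 ← R2 + (1/2)·R1: [0, 3/2, 9/2, -9/2]
R3 ← R3 + (2)·R2: [0, 0, 0, 0]
The echelon form has 2 nonzero rows, and every pivot lies in the first 3 columns, so rank(T) = rank([T|b]) = 2.
The system is consistent.
rank = 2 < 3 unknowns, so there are infinitely many solutions.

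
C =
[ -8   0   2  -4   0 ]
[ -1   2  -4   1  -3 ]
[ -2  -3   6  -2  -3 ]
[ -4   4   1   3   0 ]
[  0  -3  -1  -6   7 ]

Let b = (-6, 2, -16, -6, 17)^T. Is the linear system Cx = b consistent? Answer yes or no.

Row reduce the augmented matrix [C | b].
R2 ← R2 − (1/8)·R1: [0, 2, -17/4, 3/2, -3, 11/4]
R3 ← R3 − (1/4)·R1: [0, -3, 11/2, -1, -3, -29/2]
R4 ← R4 − (1/2)·R1: [0, 4, 0, 5, 0, -3]
R3 ← R3 + (3/2)·R2: [0, 0, -7/8, 5/4, -15/2, -83/8]
R4 ← R4 − (2)·R2: [0, 0, 17/2, 2, 6, -17/2]
R5 ← R5 + (3/2)·R2: [0, 0, -59/8, -15/4, 5/2, 169/8]
R4 ← R4 + (68/7)·R3: [0, 0, 0, 99/7, -468/7, -765/7]
R5 ← R5 − (59/7)·R3: [0, 0, 0, -100/7, 460/7, 760/7]
R5 ← R5 + (100/99)·R4: [0, 0, 0, 0, -20/11, -20/11]
The echelon form has 5 nonzero rows, and every pivot lies in the first 5 columns, so rank(C) = rank([C|b]) = 5.
The system is consistent.

yes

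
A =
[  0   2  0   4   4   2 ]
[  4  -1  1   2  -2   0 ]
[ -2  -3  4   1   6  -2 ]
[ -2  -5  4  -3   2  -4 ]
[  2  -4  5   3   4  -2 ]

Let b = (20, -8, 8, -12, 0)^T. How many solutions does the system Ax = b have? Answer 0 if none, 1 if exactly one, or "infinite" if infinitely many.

infinite

Row reduce the augmented matrix [A | b].
Swap R1 ↔ R2
R3 ← R3 + (1/2)·R1: [0, -7/2, 9/2, 2, 5, -2, 4]
R4 ← R4 + (1/2)·R1: [0, -11/2, 9/2, -2, 1, -4, -16]
R5 ← R5 − (1/2)·R1: [0, -7/2, 9/2, 2, 5, -2, 4]
R3 ← R3 + (7/4)·R2: [0, 0, 9/2, 9, 12, 3/2, 39]
R4 ← R4 + (11/4)·R2: [0, 0, 9/2, 9, 12, 3/2, 39]
R5 ← R5 + (7/4)·R2: [0, 0, 9/2, 9, 12, 3/2, 39]
R4 ← R4 − R3: [0, 0, 0, 0, 0, 0, 0]
R5 ← R5 − R3: [0, 0, 0, 0, 0, 0, 0]
The echelon form has 3 nonzero rows, and every pivot lies in the first 6 columns, so rank(A) = rank([A|b]) = 3.
The system is consistent.
rank = 3 < 6 unknowns, so there are infinitely many solutions.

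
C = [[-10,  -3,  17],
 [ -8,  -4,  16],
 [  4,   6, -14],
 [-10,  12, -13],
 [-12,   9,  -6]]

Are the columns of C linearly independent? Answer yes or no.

Row reduce C to echelon form.
R2 ← R2 − (4/5)·R1: [0, -8/5, 12/5]
R3 ← R3 + (2/5)·R1: [0, 24/5, -36/5]
R4 ← R4 − R1: [0, 15, -30]
R5 ← R5 − (6/5)·R1: [0, 63/5, -132/5]
R3 ← R3 + (3)·R2: [0, 0, 0]
R4 ← R4 + (75/8)·R2: [0, 0, -15/2]
R5 ← R5 + (63/8)·R2: [0, 0, -15/2]
Swap R3 ↔ R4
R5 ← R5 − R3: [0, 0, 0]
3 pivots among 3 columns.
Every column is a pivot column, so the columns are linearly independent.

yes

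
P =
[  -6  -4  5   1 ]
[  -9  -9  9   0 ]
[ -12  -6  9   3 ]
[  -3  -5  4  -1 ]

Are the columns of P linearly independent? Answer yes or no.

Row reduce P to echelon form.
R2 ← R2 − (3/2)·R1: [0, -3, 3/2, -3/2]
R3 ← R3 − (2)·R1: [0, 2, -1, 1]
R4 ← R4 − (1/2)·R1: [0, -3, 3/2, -3/2]
R3 ← R3 + (2/3)·R2: [0, 0, 0, 0]
R4 ← R4 − R2: [0, 0, 0, 0]
2 pivots among 4 columns.
Only 2 < 4 pivot columns, so the columns are linearly dependent.

no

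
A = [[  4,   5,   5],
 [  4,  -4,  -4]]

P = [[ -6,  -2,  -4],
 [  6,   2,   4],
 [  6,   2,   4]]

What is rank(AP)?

1

First compute AP:
[[ 36,  12,  24],
 [-72, -24, -48]]
Now row reduce the product.
R2 ← R2 + (2)·R1: [0, 0, 0]
1 nonzero row, so rank(AP) = 1.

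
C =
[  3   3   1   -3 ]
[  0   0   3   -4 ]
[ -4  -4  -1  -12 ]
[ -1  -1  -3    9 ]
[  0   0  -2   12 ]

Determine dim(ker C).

1

Row reduce to echelon form.
R3 ← R3 + (4/3)·R1: [0, 0, 1/3, -16]
R4 ← R4 + (1/3)·R1: [0, 0, -8/3, 8]
R3 ← R3 − (1/9)·R2: [0, 0, 0, -140/9]
R4 ← R4 + (8/9)·R2: [0, 0, 0, 40/9]
R5 ← R5 + (2/3)·R2: [0, 0, 0, 28/3]
R4 ← R4 + (2/7)·R3: [0, 0, 0, 0]
R5 ← R5 + (3/5)·R3: [0, 0, 0, 0]
3 nonzero rows, so rank(C) = 3.
C has 4 columns; by rank–nullity, nullity = 4 − 3 = 1.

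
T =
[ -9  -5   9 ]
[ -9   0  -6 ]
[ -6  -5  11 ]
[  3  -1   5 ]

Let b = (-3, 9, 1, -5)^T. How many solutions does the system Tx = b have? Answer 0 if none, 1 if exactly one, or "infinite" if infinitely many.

0

Row reduce the augmented matrix [T | b].
R2 ← R2 − R1: [0, 5, -15, 12]
R3 ← R3 − (2/3)·R1: [0, -5/3, 5, 3]
R4 ← R4 + (1/3)·R1: [0, -8/3, 8, -6]
R3 ← R3 + (1/3)·R2: [0, 0, 0, 7]
R4 ← R4 + (8/15)·R2: [0, 0, 0, 2/5]
R4 ← R4 − (2/35)·R3: [0, 0, 0, 0]
The echelon form has 3 nonzero rows; the last pivot sits in the augmented column, so rank(T) = 2 but rank([T|b]) = 3.
Since the ranks differ, the system is inconsistent.
It has no solutions.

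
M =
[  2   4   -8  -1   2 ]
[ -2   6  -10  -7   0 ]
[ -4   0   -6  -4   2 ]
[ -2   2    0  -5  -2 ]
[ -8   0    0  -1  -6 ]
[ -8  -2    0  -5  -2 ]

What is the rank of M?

4

Row reduce to echelon form.
R2 ← R2 + R1: [0, 10, -18, -8, 2]
R3 ← R3 + (2)·R1: [0, 8, -22, -6, 6]
R4 ← R4 + R1: [0, 6, -8, -6, 0]
R5 ← R5 + (4)·R1: [0, 16, -32, -5, 2]
R6 ← R6 + (4)·R1: [0, 14, -32, -9, 6]
R3 ← R3 − (4/5)·R2: [0, 0, -38/5, 2/5, 22/5]
R4 ← R4 − (3/5)·R2: [0, 0, 14/5, -6/5, -6/5]
R5 ← R5 − (8/5)·R2: [0, 0, -16/5, 39/5, -6/5]
R6 ← R6 − (7/5)·R2: [0, 0, -34/5, 11/5, 16/5]
R4 ← R4 + (7/19)·R3: [0, 0, 0, -20/19, 8/19]
R5 ← R5 − (8/19)·R3: [0, 0, 0, 145/19, -58/19]
R6 ← R6 − (17/19)·R3: [0, 0, 0, 35/19, -14/19]
R5 ← R5 + (29/4)·R4: [0, 0, 0, 0, 0]
R6 ← R6 + (7/4)·R4: [0, 0, 0, 0, 0]
Echelon form has 4 nonzero rows, so rank(M) = 4.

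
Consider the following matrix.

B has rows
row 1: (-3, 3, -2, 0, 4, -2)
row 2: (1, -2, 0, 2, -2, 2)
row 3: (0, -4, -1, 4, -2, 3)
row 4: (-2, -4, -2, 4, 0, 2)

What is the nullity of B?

3

Row reduce to echelon form.
R2 ← R2 + (1/3)·R1: [0, -1, -2/3, 2, -2/3, 4/3]
R4 ← R4 − (2/3)·R1: [0, -6, -2/3, 4, -8/3, 10/3]
R3 ← R3 − (4)·R2: [0, 0, 5/3, -4, 2/3, -7/3]
R4 ← R4 − (6)·R2: [0, 0, 10/3, -8, 4/3, -14/3]
R4 ← R4 − (2)·R3: [0, 0, 0, 0, 0, 0]
3 nonzero rows, so rank(B) = 3.
B has 6 columns; by rank–nullity, nullity = 6 − 3 = 3.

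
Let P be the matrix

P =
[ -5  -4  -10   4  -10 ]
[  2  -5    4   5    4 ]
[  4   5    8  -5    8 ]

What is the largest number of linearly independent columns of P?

2

Row reduce to echelon form.
R2 ← R2 + (2/5)·R1: [0, -33/5, 0, 33/5, 0]
R3 ← R3 + (4/5)·R1: [0, 9/5, 0, -9/5, 0]
R3 ← R3 + (3/11)·R2: [0, 0, 0, 0, 0]
Echelon form has 2 nonzero rows, so rank(P) = 2.
The rank gives the maximum number of linearly independent columns: 2.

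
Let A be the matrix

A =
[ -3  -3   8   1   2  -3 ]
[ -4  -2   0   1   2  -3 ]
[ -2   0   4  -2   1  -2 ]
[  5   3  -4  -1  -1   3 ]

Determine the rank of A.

Row reduce to echelon form.
R2 ← R2 − (4/3)·R1: [0, 2, -32/3, -1/3, -2/3, 1]
R3 ← R3 − (2/3)·R1: [0, 2, -4/3, -8/3, -1/3, 0]
R4 ← R4 + (5/3)·R1: [0, -2, 28/3, 2/3, 7/3, -2]
R3 ← R3 − R2: [0, 0, 28/3, -7/3, 1/3, -1]
R4 ← R4 + R2: [0, 0, -4/3, 1/3, 5/3, -1]
R4 ← R4 + (1/7)·R3: [0, 0, 0, 0, 12/7, -8/7]
Echelon form has 4 nonzero rows, so rank(A) = 4.

4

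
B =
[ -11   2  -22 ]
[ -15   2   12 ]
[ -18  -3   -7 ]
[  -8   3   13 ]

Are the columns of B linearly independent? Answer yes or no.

yes

Row reduce B to echelon form.
R2 ← R2 − (15/11)·R1: [0, -8/11, 42]
R3 ← R3 − (18/11)·R1: [0, -69/11, 29]
R4 ← R4 − (8/11)·R1: [0, 17/11, 29]
R3 ← R3 − (69/8)·R2: [0, 0, -1333/4]
R4 ← R4 + (17/8)·R2: [0, 0, 473/4]
R4 ← R4 + (11/31)·R3: [0, 0, 0]
3 pivots among 3 columns.
Every column is a pivot column, so the columns are linearly independent.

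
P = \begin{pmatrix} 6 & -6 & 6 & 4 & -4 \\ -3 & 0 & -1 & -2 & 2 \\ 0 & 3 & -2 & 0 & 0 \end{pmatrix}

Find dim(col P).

Row reduce to echelon form.
R2 ← R2 + (1/2)·R1: [0, -3, 2, 0, 0]
R3 ← R3 + R2: [0, 0, 0, 0, 0]
Echelon form has 2 nonzero rows, so rank(P) = 2.
The column space has dimension equal to the rank: 2.

2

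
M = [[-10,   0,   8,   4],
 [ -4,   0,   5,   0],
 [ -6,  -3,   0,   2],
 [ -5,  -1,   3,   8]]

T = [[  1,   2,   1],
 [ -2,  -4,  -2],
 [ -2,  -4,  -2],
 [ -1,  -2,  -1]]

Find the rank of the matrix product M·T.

1

First compute MT:
[[-30, -60, -30],
 [-14, -28, -14],
 [ -2,  -4,  -2],
 [-17, -34, -17]]
Now row reduce the product.
R2 ← R2 − (7/15)·R1: [0, 0, 0]
R3 ← R3 − (1/15)·R1: [0, 0, 0]
R4 ← R4 − (17/30)·R1: [0, 0, 0]
1 nonzero row, so rank(MT) = 1.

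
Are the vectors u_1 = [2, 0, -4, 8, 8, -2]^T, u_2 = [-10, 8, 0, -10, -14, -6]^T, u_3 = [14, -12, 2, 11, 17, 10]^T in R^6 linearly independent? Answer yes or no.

no

Form the matrix with these vectors as rows and row reduce.
R2 ← R2 + (5)·R1: [0, 8, -20, 30, 26, -16]
R3 ← R3 − (7)·R1: [0, -12, 30, -45, -39, 24]
R3 ← R3 + (3/2)·R2: [0, 0, 0, 0, 0, 0]
2 nonzero rows, so the 3 vectors span a space of dimension 2.
Since 2 < 3, the vectors are linearly dependent.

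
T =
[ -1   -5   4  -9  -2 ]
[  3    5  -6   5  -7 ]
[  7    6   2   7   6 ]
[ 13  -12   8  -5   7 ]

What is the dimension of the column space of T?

4

Row reduce to echelon form.
R2 ← R2 + (3)·R1: [0, -10, 6, -22, -13]
R3 ← R3 + (7)·R1: [0, -29, 30, -56, -8]
R4 ← R4 + (13)·R1: [0, -77, 60, -122, -19]
R3 ← R3 − (29/10)·R2: [0, 0, 63/5, 39/5, 297/10]
R4 ← R4 − (77/10)·R2: [0, 0, 69/5, 237/5, 811/10]
R4 ← R4 − (23/21)·R3: [0, 0, 0, 272/7, 340/7]
Echelon form has 4 nonzero rows, so rank(T) = 4.
The column space has dimension equal to the rank: 4.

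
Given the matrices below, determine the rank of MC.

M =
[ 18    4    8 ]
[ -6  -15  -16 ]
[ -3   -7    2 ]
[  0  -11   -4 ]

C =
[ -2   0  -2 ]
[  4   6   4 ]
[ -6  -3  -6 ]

2

First compute MC:
[[-68,   0, -68],
 [ 48, -42,  48],
 [-34, -48, -34],
 [-20, -54, -20]]
Now row reduce the product.
R2 ← R2 + (12/17)·R1: [0, -42, 0]
R3 ← R3 − (1/2)·R1: [0, -48, 0]
R4 ← R4 − (5/17)·R1: [0, -54, 0]
R3 ← R3 − (8/7)·R2: [0, 0, 0]
R4 ← R4 − (9/7)·R2: [0, 0, 0]
2 nonzero rows, so rank(MC) = 2.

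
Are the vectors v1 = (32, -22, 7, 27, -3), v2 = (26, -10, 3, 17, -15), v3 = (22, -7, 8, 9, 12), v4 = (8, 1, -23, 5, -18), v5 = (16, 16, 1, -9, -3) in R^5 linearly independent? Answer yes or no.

yes

Form the matrix with these vectors as rows and row reduce.
R2 ← R2 − (13/16)·R1: [0, 63/8, -43/16, -79/16, -201/16]
R3 ← R3 − (11/16)·R1: [0, 65/8, 51/16, -153/16, 225/16]
R4 ← R4 − (1/4)·R1: [0, 13/2, -99/4, -7/4, -69/4]
R5 ← R5 − (1/2)·R1: [0, 27, -5/2, -45/2, -3/2]
R3 ← R3 − (65/63)·R2: [0, 0, 751/126, -563/126, 1135/42]
R4 ← R4 − (52/63)·R2: [0, 0, -2839/126, 293/126, -289/42]
R5 ← R5 − (24/7)·R2: [0, 0, 47/7, -39/7, 291/7]
R4 ← R4 + (2839/751)·R3: [0, 0, 0, -10939/751, 71553/751]
R5 ← R5 − (846/751)·R3: [0, 0, 0, -404/751, 8358/751]
R5 ← R5 − (404/10939)·R4: [0, 0, 0, 0, 83250/10939]
5 nonzero rows, so the 5 vectors span a space of dimension 5.
Since 5 = 5, the vectors are linearly independent.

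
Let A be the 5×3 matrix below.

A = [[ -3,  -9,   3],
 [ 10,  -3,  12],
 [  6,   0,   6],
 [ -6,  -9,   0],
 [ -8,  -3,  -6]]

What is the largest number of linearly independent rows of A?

Row reduce to echelon form.
R2 ← R2 + (10/3)·R1: [0, -33, 22]
R3 ← R3 + (2)·R1: [0, -18, 12]
R4 ← R4 − (2)·R1: [0, 9, -6]
R5 ← R5 − (8/3)·R1: [0, 21, -14]
R3 ← R3 − (6/11)·R2: [0, 0, 0]
R4 ← R4 + (3/11)·R2: [0, 0, 0]
R5 ← R5 + (7/11)·R2: [0, 0, 0]
Echelon form has 2 nonzero rows, so rank(A) = 2.
The rank gives the maximum number of linearly independent rows: 2.

2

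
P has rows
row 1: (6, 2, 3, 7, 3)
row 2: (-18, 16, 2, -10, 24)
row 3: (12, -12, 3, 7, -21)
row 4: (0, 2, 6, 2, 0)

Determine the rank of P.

Row reduce to echelon form.
R2 ← R2 + (3)·R1: [0, 22, 11, 11, 33]
R3 ← R3 − (2)·R1: [0, -16, -3, -7, -27]
R3 ← R3 + (8/11)·R2: [0, 0, 5, 1, -3]
R4 ← R4 − (1/11)·R2: [0, 0, 5, 1, -3]
R4 ← R4 − R3: [0, 0, 0, 0, 0]
Echelon form has 3 nonzero rows, so rank(P) = 3.

3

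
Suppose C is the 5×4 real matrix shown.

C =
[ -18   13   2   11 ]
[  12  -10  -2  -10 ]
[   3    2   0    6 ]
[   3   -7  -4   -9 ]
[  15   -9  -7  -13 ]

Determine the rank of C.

Row reduce to echelon form.
R2 ← R2 + (2/3)·R1: [0, -4/3, -2/3, -8/3]
R3 ← R3 + (1/6)·R1: [0, 25/6, 1/3, 47/6]
R4 ← R4 + (1/6)·R1: [0, -29/6, -11/3, -43/6]
R5 ← R5 + (5/6)·R1: [0, 11/6, -16/3, -23/6]
R3 ← R3 + (25/8)·R2: [0, 0, -7/4, -1/2]
R4 ← R4 − (29/8)·R2: [0, 0, -5/4, 5/2]
R5 ← R5 + (11/8)·R2: [0, 0, -25/4, -15/2]
R4 ← R4 − (5/7)·R3: [0, 0, 0, 20/7]
R5 ← R5 − (25/7)·R3: [0, 0, 0, -40/7]
R5 ← R5 + (2)·R4: [0, 0, 0, 0]
Echelon form has 4 nonzero rows, so rank(C) = 4.

4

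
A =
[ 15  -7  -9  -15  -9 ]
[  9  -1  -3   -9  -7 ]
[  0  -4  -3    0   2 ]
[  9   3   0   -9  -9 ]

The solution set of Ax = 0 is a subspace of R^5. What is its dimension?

Row reduce to echelon form.
R2 ← R2 − (3/5)·R1: [0, 16/5, 12/5, 0, -8/5]
R4 ← R4 − (3/5)·R1: [0, 36/5, 27/5, 0, -18/5]
R3 ← R3 + (5/4)·R2: [0, 0, 0, 0, 0]
R4 ← R4 − (9/4)·R2: [0, 0, 0, 0, 0]
2 nonzero rows, so rank(A) = 2.
A has 5 columns; by rank–nullity, nullity = 5 − 2 = 3.

3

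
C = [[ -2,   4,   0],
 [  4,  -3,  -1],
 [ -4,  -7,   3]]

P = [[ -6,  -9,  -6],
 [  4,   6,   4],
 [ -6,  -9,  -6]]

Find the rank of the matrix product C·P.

First compute CP:
[[ 28,  42,  28],
 [-30, -45, -30],
 [-22, -33, -22]]
Now row reduce the product.
R2 ← R2 + (15/14)·R1: [0, 0, 0]
R3 ← R3 + (11/14)·R1: [0, 0, 0]
1 nonzero row, so rank(CP) = 1.

1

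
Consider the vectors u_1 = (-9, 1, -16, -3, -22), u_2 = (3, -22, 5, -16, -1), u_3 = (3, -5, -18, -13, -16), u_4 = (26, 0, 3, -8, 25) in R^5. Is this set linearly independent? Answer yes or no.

yes

Form the matrix with these vectors as rows and row reduce.
R2 ← R2 + (1/3)·R1: [0, -65/3, -1/3, -17, -25/3]
R3 ← R3 + (1/3)·R1: [0, -14/3, -70/3, -14, -70/3]
R4 ← R4 + (26/9)·R1: [0, 26/9, -389/9, -50/3, -347/9]
R3 ← R3 − (14/65)·R2: [0, 0, -1512/65, -672/65, -280/13]
R4 ← R4 + (2/15)·R2: [0, 0, -649/15, -284/15, -119/3]
R4 ← R4 − (8437/4536)·R3: [0, 0, 0, 8/27, 32/81]
4 nonzero rows, so the 4 vectors span a space of dimension 4.
Since 4 = 4, the vectors are linearly independent.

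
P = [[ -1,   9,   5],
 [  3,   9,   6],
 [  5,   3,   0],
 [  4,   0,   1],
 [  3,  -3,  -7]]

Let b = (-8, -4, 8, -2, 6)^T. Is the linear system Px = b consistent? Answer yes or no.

Row reduce the augmented matrix [P | b].
R2 ← R2 + (3)·R1: [0, 36, 21, -28]
R3 ← R3 + (5)·R1: [0, 48, 25, -32]
R4 ← R4 + (4)·R1: [0, 36, 21, -34]
R5 ← R5 + (3)·R1: [0, 24, 8, -18]
R3 ← R3 − (4/3)·R2: [0, 0, -3, 16/3]
R4 ← R4 − R2: [0, 0, 0, -6]
R5 ← R5 − (2/3)·R2: [0, 0, -6, 2/3]
R5 ← R5 − (2)·R3: [0, 0, 0, -10]
R5 ← R5 − (5/3)·R4: [0, 0, 0, 0]
The echelon form has 4 nonzero rows; the last pivot sits in the augmented column, so rank(P) = 3 but rank([P|b]) = 4.
Since the ranks differ, the system is inconsistent.

no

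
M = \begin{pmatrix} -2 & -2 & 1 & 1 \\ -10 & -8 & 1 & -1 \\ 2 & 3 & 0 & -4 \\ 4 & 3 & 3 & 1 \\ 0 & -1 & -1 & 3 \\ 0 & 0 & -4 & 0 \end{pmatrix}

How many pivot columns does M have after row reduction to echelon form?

Row reduce to echelon form.
R2 ← R2 − (5)·R1: [0, 2, -4, -6]
R3 ← R3 + R1: [0, 1, 1, -3]
R4 ← R4 + (2)·R1: [0, -1, 5, 3]
R3 ← R3 − (1/2)·R2: [0, 0, 3, 0]
R4 ← R4 + (1/2)·R2: [0, 0, 3, 0]
R5 ← R5 + (1/2)·R2: [0, 0, -3, 0]
R4 ← R4 − R3: [0, 0, 0, 0]
R5 ← R5 + R3: [0, 0, 0, 0]
R6 ← R6 + (4/3)·R3: [0, 0, 0, 0]
Echelon form has 3 nonzero rows, so rank(M) = 3.
Each nonzero row contributes one pivot column: 3 pivot columns.

3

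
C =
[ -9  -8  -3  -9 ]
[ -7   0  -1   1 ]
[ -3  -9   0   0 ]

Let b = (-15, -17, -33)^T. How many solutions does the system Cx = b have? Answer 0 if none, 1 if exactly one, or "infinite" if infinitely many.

Row reduce the augmented matrix [C | b].
R2 ← R2 − (7/9)·R1: [0, 56/9, 4/3, 8, -16/3]
R3 ← R3 − (1/3)·R1: [0, -19/3, 1, 3, -28]
R3 ← R3 + (57/56)·R2: [0, 0, 33/14, 78/7, -234/7]
The echelon form has 3 nonzero rows, and every pivot lies in the first 4 columns, so rank(C) = rank([C|b]) = 3.
The system is consistent.
rank = 3 < 4 unknowns, so there are infinitely many solutions.

infinite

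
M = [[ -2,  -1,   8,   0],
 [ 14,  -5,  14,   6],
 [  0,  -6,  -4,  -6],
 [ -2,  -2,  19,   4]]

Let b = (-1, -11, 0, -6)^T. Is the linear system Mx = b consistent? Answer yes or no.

Row reduce the augmented matrix [M | b].
R2 ← R2 + (7)·R1: [0, -12, 70, 6, -18]
R4 ← R4 − R1: [0, -1, 11, 4, -5]
R3 ← R3 − (1/2)·R2: [0, 0, -39, -9, 9]
R4 ← R4 − (1/12)·R2: [0, 0, 31/6, 7/2, -7/2]
R4 ← R4 + (31/234)·R3: [0, 0, 0, 30/13, -30/13]
The echelon form has 4 nonzero rows, and every pivot lies in the first 4 columns, so rank(M) = rank([M|b]) = 4.
The system is consistent.

yes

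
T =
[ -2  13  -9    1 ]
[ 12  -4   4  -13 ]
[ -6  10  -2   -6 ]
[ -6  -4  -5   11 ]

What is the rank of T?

Row reduce to echelon form.
R2 ← R2 + (6)·R1: [0, 74, -50, -7]
R3 ← R3 − (3)·R1: [0, -29, 25, -9]
R4 ← R4 − (3)·R1: [0, -43, 22, 8]
R3 ← R3 + (29/74)·R2: [0, 0, 200/37, -869/74]
R4 ← R4 + (43/74)·R2: [0, 0, -261/37, 291/74]
R4 ← R4 + (261/200)·R3: [0, 0, 0, -4557/400]
Echelon form has 4 nonzero rows, so rank(T) = 4.

4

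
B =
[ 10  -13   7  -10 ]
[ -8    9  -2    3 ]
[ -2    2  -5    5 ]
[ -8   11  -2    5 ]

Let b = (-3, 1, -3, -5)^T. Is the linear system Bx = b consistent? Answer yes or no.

no

Row reduce the augmented matrix [B | b].
R2 ← R2 + (4/5)·R1: [0, -7/5, 18/5, -5, -7/5]
R3 ← R3 + (1/5)·R1: [0, -3/5, -18/5, 3, -18/5]
R4 ← R4 + (4/5)·R1: [0, 3/5, 18/5, -3, -37/5]
R3 ← R3 − (3/7)·R2: [0, 0, -36/7, 36/7, -3]
R4 ← R4 + (3/7)·R2: [0, 0, 36/7, -36/7, -8]
R4 ← R4 + R3: [0, 0, 0, 0, -11]
The echelon form has 4 nonzero rows; the last pivot sits in the augmented column, so rank(B) = 3 but rank([B|b]) = 4.
Since the ranks differ, the system is inconsistent.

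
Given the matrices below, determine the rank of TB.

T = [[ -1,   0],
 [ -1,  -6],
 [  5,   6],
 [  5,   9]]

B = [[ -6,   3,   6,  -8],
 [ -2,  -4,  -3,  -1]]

First compute TB:
[[  6,  -3,  -6,   8],
 [ 18,  21,  12,  14],
 [-42,  -9,  12, -46],
 [-48, -21,   3, -49]]
Now row reduce the product.
R2 ← R2 − (3)·R1: [0, 30, 30, -10]
R3 ← R3 + (7)·R1: [0, -30, -30, 10]
R4 ← R4 + (8)·R1: [0, -45, -45, 15]
R3 ← R3 + R2: [0, 0, 0, 0]
R4 ← R4 + (3/2)·R2: [0, 0, 0, 0]
2 nonzero rows, so rank(TB) = 2.

2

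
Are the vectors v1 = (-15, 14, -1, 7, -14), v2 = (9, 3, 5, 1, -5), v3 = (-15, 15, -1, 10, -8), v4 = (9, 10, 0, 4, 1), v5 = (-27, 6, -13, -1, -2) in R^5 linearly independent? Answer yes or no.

Form the matrix with these vectors as rows and row reduce.
R2 ← R2 + (3/5)·R1: [0, 57/5, 22/5, 26/5, -67/5]
R3 ← R3 − R1: [0, 1, 0, 3, 6]
R4 ← R4 + (3/5)·R1: [0, 92/5, -3/5, 41/5, -37/5]
R5 ← R5 − (9/5)·R1: [0, -96/5, -56/5, -68/5, 116/5]
R3 ← R3 − (5/57)·R2: [0, 0, -22/57, 145/57, 409/57]
R4 ← R4 − (92/57)·R2: [0, 0, -439/57, -11/57, 811/57]
R5 ← R5 + (32/19)·R2: [0, 0, -72/19, -92/19, 12/19]
R4 ← R4 − (439/22)·R3: [0, 0, 0, -1121/22, -2837/22]
R5 ← R5 − (108/11)·R3: [0, 0, 0, -328/11, -768/11]
R5 ← R5 − (656/1121)·R4: [0, 0, 0, 0, 6328/1121]
5 nonzero rows, so the 5 vectors span a space of dimension 5.
Since 5 = 5, the vectors are linearly independent.

yes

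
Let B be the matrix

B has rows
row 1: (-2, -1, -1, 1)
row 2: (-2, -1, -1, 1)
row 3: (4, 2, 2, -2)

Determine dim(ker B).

Row reduce to echelon form.
R2 ← R2 − R1: [0, 0, 0, 0]
R3 ← R3 + (2)·R1: [0, 0, 0, 0]
1 nonzero row, so rank(B) = 1.
B has 4 columns; by rank–nullity, nullity = 4 − 1 = 3.

3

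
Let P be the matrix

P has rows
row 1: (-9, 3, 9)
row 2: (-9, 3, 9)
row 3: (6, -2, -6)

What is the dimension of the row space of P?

Row reduce to echelon form.
R2 ← R2 − R1: [0, 0, 0]
R3 ← R3 + (2/3)·R1: [0, 0, 0]
Echelon form has 1 nonzero row, so rank(P) = 1.
The row space has dimension equal to the rank: 1.

1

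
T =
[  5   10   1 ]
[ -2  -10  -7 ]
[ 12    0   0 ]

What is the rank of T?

Row reduce to echelon form.
R2 ← R2 + (2/5)·R1: [0, -6, -33/5]
R3 ← R3 − (12/5)·R1: [0, -24, -12/5]
R3 ← R3 − (4)·R2: [0, 0, 24]
Echelon form has 3 nonzero rows, so rank(T) = 3.

3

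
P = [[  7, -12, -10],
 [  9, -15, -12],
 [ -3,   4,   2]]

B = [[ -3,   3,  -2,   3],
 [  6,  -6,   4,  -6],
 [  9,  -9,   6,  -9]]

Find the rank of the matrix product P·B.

1

First compute PB:
[[-183, 183, -122, 183],
 [-225, 225, -150, 225],
 [ 51, -51,  34, -51]]
Now row reduce the product.
R2 ← R2 − (75/61)·R1: [0, 0, 0, 0]
R3 ← R3 + (17/61)·R1: [0, 0, 0, 0]
1 nonzero row, so rank(PB) = 1.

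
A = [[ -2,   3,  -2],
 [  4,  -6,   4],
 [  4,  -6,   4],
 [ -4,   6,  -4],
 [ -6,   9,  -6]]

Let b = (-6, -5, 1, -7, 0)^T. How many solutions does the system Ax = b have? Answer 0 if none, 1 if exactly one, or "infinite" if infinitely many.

0

Row reduce the augmented matrix [A | b].
R2 ← R2 + (2)·R1: [0, 0, 0, -17]
R3 ← R3 + (2)·R1: [0, 0, 0, -11]
R4 ← R4 − (2)·R1: [0, 0, 0, 5]
R5 ← R5 − (3)·R1: [0, 0, 0, 18]
R3 ← R3 − (11/17)·R2: [0, 0, 0, 0]
R4 ← R4 + (5/17)·R2: [0, 0, 0, 0]
R5 ← R5 + (18/17)·R2: [0, 0, 0, 0]
The echelon form has 2 nonzero rows; the last pivot sits in the augmented column, so rank(A) = 1 but rank([A|b]) = 2.
Since the ranks differ, the system is inconsistent.
It has no solutions.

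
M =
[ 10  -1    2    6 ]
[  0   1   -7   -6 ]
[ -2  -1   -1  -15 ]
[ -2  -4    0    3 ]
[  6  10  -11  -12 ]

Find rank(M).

4

Row reduce to echelon form.
R3 ← R3 + (1/5)·R1: [0, -6/5, -3/5, -69/5]
R4 ← R4 + (1/5)·R1: [0, -21/5, 2/5, 21/5]
R5 ← R5 − (3/5)·R1: [0, 53/5, -61/5, -78/5]
R3 ← R3 + (6/5)·R2: [0, 0, -9, -21]
R4 ← R4 + (21/5)·R2: [0, 0, -29, -21]
R5 ← R5 − (53/5)·R2: [0, 0, 62, 48]
R4 ← R4 − (29/9)·R3: [0, 0, 0, 140/3]
R5 ← R5 + (62/9)·R3: [0, 0, 0, -290/3]
R5 ← R5 + (29/14)·R4: [0, 0, 0, 0]
Echelon form has 4 nonzero rows, so rank(M) = 4.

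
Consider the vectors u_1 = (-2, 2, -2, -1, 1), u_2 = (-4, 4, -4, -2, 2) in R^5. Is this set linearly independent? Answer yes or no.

no

Form the matrix with these vectors as rows and row reduce.
R2 ← R2 − (2)·R1: [0, 0, 0, 0, 0]
1 nonzero row, so the 2 vectors span a space of dimension 1.
Since 1 < 2, the vectors are linearly dependent.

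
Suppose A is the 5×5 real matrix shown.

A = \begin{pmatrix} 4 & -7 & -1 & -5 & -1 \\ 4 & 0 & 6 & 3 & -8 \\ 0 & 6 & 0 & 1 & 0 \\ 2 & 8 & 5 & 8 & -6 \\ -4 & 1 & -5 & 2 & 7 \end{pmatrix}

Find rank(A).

Row reduce to echelon form.
R2 ← R2 − R1: [0, 7, 7, 8, -7]
R4 ← R4 − (1/2)·R1: [0, 23/2, 11/2, 21/2, -11/2]
R5 ← R5 + R1: [0, -6, -6, -3, 6]
R3 ← R3 − (6/7)·R2: [0, 0, -6, -41/7, 6]
R4 ← R4 − (23/14)·R2: [0, 0, -6, -37/14, 6]
R5 ← R5 + (6/7)·R2: [0, 0, 0, 27/7, 0]
R4 ← R4 − R3: [0, 0, 0, 45/14, 0]
R5 ← R5 − (6/5)·R4: [0, 0, 0, 0, 0]
Echelon form has 4 nonzero rows, so rank(A) = 4.

4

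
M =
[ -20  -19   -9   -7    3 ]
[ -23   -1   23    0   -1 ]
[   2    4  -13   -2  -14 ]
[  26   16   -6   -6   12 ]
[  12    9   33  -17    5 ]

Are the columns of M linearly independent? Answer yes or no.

Row reduce M to echelon form.
R2 ← R2 − (23/20)·R1: [0, 417/20, 667/20, 161/20, -89/20]
R3 ← R3 + (1/10)·R1: [0, 21/10, -139/10, -27/10, -137/10]
R4 ← R4 + (13/10)·R1: [0, -87/10, -177/10, -151/10, 159/10]
R5 ← R5 + (3/5)·R1: [0, -12/5, 138/5, -106/5, 34/5]
R3 ← R3 − (14/139)·R2: [0, 0, -2399/139, -488/139, -1842/139]
R4 ← R4 + (58/139)·R2: [0, 0, -526/139, -1632/139, 1952/139]
R5 ← R5 + (16/139)·R2: [0, 0, 4370/139, -2818/139, 874/139]
R4 ← R4 − (526/2399)·R3: [0, 0, 0, -26320/2399, 40660/2399]
R5 ← R5 + (4370/2399)·R3: [0, 0, 0, -63978/2399, -42826/2399]
R5 ← R5 − (31989/13160)·R4: [0, 0, 0, 0, -38855/658]
5 pivots among 5 columns.
Every column is a pivot column, so the columns are linearly independent.

yes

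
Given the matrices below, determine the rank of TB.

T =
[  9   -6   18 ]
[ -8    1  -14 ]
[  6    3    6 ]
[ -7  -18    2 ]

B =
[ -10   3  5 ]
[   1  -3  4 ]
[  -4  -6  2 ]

3

First compute TB:
[[-168, -63,  57],
 [137,  57, -64],
 [-81, -27,  54],
 [ 44,  21, -103]]
Now row reduce the product.
R2 ← R2 + (137/168)·R1: [0, 45/8, -981/56]
R3 ← R3 − (27/56)·R1: [0, 27/8, 1485/56]
R4 ← R4 + (11/42)·R1: [0, 9/2, -1233/14]
R3 ← R3 − (3/5)·R2: [0, 0, 1296/35]
R4 ← R4 − (4/5)·R2: [0, 0, -2592/35]
R4 ← R4 + (2)·R3: [0, 0, 0]
3 nonzero rows, so rank(TB) = 3.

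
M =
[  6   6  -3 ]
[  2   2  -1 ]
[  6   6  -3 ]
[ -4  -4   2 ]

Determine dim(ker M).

2

Row reduce to echelon form.
R2 ← R2 − (1/3)·R1: [0, 0, 0]
R3 ← R3 − R1: [0, 0, 0]
R4 ← R4 + (2/3)·R1: [0, 0, 0]
1 nonzero row, so rank(M) = 1.
M has 3 columns; by rank–nullity, nullity = 3 − 1 = 2.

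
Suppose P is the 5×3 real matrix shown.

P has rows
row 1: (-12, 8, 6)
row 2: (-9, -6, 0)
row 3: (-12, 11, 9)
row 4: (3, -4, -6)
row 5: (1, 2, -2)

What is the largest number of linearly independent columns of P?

3

Row reduce to echelon form.
R2 ← R2 − (3/4)·R1: [0, -12, -9/2]
R3 ← R3 − R1: [0, 3, 3]
R4 ← R4 + (1/4)·R1: [0, -2, -9/2]
R5 ← R5 + (1/12)·R1: [0, 8/3, -3/2]
R3 ← R3 + (1/4)·R2: [0, 0, 15/8]
R4 ← R4 − (1/6)·R2: [0, 0, -15/4]
R5 ← R5 + (2/9)·R2: [0, 0, -5/2]
R4 ← R4 + (2)·R3: [0, 0, 0]
R5 ← R5 + (4/3)·R3: [0, 0, 0]
Echelon form has 3 nonzero rows, so rank(P) = 3.
The rank gives the maximum number of linearly independent columns: 3.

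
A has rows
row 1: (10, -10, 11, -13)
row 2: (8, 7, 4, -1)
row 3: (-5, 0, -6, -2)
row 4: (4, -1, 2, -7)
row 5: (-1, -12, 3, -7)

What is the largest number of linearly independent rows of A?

Row reduce to echelon form.
R2 ← R2 − (4/5)·R1: [0, 15, -24/5, 47/5]
R3 ← R3 + (1/2)·R1: [0, -5, -1/2, -17/2]
R4 ← R4 − (2/5)·R1: [0, 3, -12/5, -9/5]
R5 ← R5 + (1/10)·R1: [0, -13, 41/10, -83/10]
R3 ← R3 + (1/3)·R2: [0, 0, -21/10, -161/30]
R4 ← R4 − (1/5)·R2: [0, 0, -36/25, -92/25]
R5 ← R5 + (13/15)·R2: [0, 0, -3/50, -23/150]
R4 ← R4 − (24/35)·R3: [0, 0, 0, 0]
R5 ← R5 − (1/35)·R3: [0, 0, 0, 0]
Echelon form has 3 nonzero rows, so rank(A) = 3.
The rank gives the maximum number of linearly independent rows: 3.

3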